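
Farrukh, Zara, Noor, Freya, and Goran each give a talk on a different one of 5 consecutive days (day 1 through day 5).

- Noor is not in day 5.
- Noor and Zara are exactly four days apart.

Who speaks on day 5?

Zara

With clue 1, Noor is ruled out for day 5.
With clues 1–2, Farrukh, Freya, and Goran are ruled out for day 5.
So day 5 is Zara.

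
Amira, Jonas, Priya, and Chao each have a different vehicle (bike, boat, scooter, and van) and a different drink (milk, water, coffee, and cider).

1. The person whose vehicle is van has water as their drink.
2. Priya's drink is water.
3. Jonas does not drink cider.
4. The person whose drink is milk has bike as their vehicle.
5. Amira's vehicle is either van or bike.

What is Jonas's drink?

With clues 1–2, water is impossible for Jonas's drink.
With clues 1–3, cider is impossible for Jonas's drink.
With clues 1–5, milk is impossible for Jonas's drink.
That leaves coffee.

coffee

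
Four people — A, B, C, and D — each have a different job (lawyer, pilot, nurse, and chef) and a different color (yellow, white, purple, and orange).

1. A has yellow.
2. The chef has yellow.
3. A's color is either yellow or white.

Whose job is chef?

A

With clues 1–2, B, C, and D are impossible for the one with job chef.
That leaves A.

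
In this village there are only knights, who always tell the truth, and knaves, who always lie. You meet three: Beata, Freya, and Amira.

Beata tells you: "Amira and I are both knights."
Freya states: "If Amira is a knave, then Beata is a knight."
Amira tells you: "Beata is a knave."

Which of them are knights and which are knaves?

Consider Beata. Suppose Beata is a knight.
Then no assignment of the remaining roles makes every statement match its speaker's type — contradiction.
So Beata is a knave.
With that fixed, Amira's statement is true, so Amira is a knight.
With that fixed, Freya's statement is true, so Freya is a knight.

Beata: knave, Freya: knight, Amira: knight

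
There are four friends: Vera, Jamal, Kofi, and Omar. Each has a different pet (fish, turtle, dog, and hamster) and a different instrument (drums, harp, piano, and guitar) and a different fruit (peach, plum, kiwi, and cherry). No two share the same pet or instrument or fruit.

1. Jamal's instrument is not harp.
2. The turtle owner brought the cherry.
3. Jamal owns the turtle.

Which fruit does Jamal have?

With clues 1–3, kiwi, peach, and plum are impossible for Jamal's fruit.
That leaves cherry.

cherry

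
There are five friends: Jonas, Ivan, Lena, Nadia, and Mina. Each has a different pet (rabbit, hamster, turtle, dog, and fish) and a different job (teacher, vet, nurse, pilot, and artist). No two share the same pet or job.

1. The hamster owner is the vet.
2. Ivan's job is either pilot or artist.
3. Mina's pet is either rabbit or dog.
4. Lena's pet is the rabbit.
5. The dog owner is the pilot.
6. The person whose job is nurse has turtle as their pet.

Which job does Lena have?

teacher

With clues 1–4, vet is impossible for Lena's job.
With clues 1–5, artist and pilot are impossible for Lena's job.
With clues 1–6, nurse is impossible for Lena's job.
That leaves teacher.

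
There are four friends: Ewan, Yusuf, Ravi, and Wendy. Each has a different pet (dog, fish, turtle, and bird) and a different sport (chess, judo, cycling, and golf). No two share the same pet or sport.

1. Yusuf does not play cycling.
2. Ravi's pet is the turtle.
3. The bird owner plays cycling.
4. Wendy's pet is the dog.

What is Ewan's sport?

With clues 1–4, chess, golf, and judo are impossible for Ewan's sport.
That leaves cycling.

cycling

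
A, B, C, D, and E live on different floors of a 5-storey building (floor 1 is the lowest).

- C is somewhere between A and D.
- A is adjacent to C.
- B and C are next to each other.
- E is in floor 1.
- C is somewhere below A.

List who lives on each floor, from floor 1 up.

From clue 1: C is in {2,3,4}.
From clues 1–3: B is in {2,3,4}.
From clues 1–4: E → floor 1.
From clues 1–5: D → floor 2, B → floor 3, C → floor 4, A → floor 5.

E, D, B, C, A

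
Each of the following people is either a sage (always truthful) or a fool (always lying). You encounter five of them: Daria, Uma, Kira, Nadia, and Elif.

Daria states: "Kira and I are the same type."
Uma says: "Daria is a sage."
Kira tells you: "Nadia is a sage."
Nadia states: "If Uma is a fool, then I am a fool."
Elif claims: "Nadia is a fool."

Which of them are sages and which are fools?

Daria: sage, Uma: sage, Kira: sage, Nadia: sage, Elif: fool

Consider Daria. Suppose Daria is a fool.
Then no assignment of the remaining roles makes every statement match its speaker's type — contradiction.
So Daria is a sage.
With that fixed, Uma's statement is true, so Uma is a sage.
With that fixed, Nadia's statement is true, so Nadia is a sage.
With that fixed, Elif's statement is false, so Elif is a fool.
With that fixed, Kira's statement is true, so Kira is a sage.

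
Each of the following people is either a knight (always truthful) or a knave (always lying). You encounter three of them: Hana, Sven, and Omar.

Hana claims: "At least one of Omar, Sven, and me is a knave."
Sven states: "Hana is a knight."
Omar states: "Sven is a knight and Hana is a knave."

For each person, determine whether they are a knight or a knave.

Consider Hana. Suppose Hana is a knave.
Then Hana's own statement would have to be false, but it can't be — contradiction.
So Hana is a knight.
With that fixed, Sven's statement is true, so Sven is a knight.
With that fixed, Omar's statement is false, so Omar is a knave.

Hana: knight, Sven: knight, Omar: knave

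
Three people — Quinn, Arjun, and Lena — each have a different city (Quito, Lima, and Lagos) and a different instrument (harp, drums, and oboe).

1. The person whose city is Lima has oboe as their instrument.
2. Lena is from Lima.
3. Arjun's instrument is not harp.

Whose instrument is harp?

Quinn

With clues 1–2, Lena is impossible for the one with instrument harp.
With clues 1–3, Arjun is impossible for the one with instrument harp.
That leaves Quinn.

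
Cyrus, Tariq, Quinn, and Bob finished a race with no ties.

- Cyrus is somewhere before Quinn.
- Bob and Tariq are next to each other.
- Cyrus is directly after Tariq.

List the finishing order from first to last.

From clue 1: Cyrus is in {1,2,3}.
From clues 1–2: Cyrus is in {1,3}.
From clues 1–3: Bob → place 1, Tariq → place 2, Cyrus → place 3, Quinn → place 4.

Bob, Tariq, Cyrus, Quinn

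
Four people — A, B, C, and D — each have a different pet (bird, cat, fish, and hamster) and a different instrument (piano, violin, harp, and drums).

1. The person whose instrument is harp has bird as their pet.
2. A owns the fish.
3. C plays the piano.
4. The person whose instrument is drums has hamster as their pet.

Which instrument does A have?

violin

With clues 1–2, harp is impossible for A's instrument.
With clues 1–3, piano is impossible for A's instrument.
With clues 1–4, drums is impossible for A's instrument.
That leaves violin.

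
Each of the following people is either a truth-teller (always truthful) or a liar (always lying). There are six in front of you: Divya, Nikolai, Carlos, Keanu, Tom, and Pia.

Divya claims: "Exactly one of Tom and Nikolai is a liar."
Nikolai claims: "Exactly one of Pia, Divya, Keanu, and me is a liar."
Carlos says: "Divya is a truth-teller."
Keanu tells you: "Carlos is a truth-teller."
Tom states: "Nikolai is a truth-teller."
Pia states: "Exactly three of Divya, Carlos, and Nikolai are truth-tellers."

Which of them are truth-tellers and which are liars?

Consider Divya. Suppose Divya is a truth-teller.
Then no assignment of the remaining roles makes every statement match its speaker's type — contradiction.
So Divya is a liar.
With that fixed, Carlos's statement is false, so Carlos is a liar.
With that fixed, Keanu's statement is false, so Keanu is a liar.
With that fixed, Pia's statement is false, so Pia is a liar.
With that fixed, Nikolai's statement is false, so Nikolai is a liar.
With that fixed, Tom's statement is false, so Tom is a liar.

Divya: liar, Nikolai: liar, Carlos: liar, Keanu: liar, Tom: liar, Pia: liar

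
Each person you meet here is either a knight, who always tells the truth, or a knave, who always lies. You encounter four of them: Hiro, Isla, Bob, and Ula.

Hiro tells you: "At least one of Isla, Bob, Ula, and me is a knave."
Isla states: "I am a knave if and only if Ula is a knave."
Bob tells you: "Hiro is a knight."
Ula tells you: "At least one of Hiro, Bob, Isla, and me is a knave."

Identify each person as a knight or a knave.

Hiro: knight, Isla: knave, Bob: knight, Ula: knight

Consider Hiro. Suppose Hiro is a knave.
Then Hiro's own statement would have to be false, but it can't be — contradiction.
So Hiro is a knight.
With that fixed, Bob's statement is true, so Bob is a knight.
Consider Isla. Suppose Isla is a knight.
Then whichever role Ula has, Ula's statement has the wrong truth value — contradiction.
So Isla is a knave.
With that fixed, Ula's statement is true, so Ula is a knight.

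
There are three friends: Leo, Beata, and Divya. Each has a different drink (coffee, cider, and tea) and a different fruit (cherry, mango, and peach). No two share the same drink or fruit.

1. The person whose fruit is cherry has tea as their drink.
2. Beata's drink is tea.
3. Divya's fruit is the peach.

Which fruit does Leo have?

mango

With clues 1–2, cherry is impossible for Leo's fruit.
With clues 1–3, peach is impossible for Leo's fruit.
That leaves mango.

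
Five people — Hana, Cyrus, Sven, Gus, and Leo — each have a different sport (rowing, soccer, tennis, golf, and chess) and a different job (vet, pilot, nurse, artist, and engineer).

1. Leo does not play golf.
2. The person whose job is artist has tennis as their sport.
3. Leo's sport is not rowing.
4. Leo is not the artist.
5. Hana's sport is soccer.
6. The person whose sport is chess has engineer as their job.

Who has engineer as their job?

Leo

With clues 1–6, Cyrus, Gus, Hana, and Sven are impossible for the one with job engineer.
That leaves Leo.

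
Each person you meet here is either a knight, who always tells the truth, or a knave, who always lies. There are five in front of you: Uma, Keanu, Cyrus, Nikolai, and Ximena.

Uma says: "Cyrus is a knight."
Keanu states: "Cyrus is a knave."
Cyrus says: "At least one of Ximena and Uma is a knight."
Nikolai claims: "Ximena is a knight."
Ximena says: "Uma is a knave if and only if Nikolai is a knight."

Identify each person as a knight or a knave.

Uma: knave, Keanu: knight, Cyrus: knave, Nikolai: knave, Ximena: knave

Consider Uma. Suppose Uma is a knight.
Then no assignment of the remaining roles makes every statement match its speaker's type — contradiction.
So Uma is a knave.
Consider Keanu. Suppose Keanu is a knave.
Then no assignment of the remaining roles makes every statement match its speaker's type — contradiction.
So Keanu is a knight.
Consider Cyrus. Suppose Cyrus is a knight.
Then Uma's statement comes out true, contradicting Uma being a knave.
So Cyrus is a knave.
Consider Nikolai. Suppose Nikolai is a knight.
Then no assignment of the remaining roles makes every statement match its speaker's type — contradiction.
So Nikolai is a knave.
With that fixed, Ximena's statement is false, so Ximena is a knave.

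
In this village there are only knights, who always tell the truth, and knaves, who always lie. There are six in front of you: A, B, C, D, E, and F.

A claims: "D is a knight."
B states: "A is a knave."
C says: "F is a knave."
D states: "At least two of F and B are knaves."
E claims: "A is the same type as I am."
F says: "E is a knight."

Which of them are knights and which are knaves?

Consider A. Suppose A is a knave.
Then whichever role E has, E's statement has the wrong truth value — contradiction.
So A is a knight.
With that fixed, B's statement is false, so B is a knave.
Consider C. Suppose C is a knave.
Then no assignment of the remaining roles makes every statement match its speaker's type — contradiction.
So C is a knight.
Consider D. Suppose D is a knave.
Then A's statement comes out false, contradicting A being a knight.
So D is a knight.
Consider E. Suppose E is a knight.
Then no assignment of the remaining roles makes every statement match its speaker's type — contradiction.
So E is a knave.
With that fixed, F's statement is false, so F is a knave.

A: knight, B: knave, C: knight, D: knight, E: knave, F: knave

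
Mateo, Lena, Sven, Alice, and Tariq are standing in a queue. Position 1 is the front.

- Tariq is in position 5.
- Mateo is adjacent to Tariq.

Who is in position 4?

Mateo

With clue 1, Tariq is ruled out for position 4.
With clues 1–2, Alice, Lena, and Sven are ruled out for position 4.
So position 4 is Mateo.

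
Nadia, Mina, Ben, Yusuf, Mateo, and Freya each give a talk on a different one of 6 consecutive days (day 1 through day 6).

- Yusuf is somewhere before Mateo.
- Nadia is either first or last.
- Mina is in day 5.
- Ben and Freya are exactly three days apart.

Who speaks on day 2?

Yusuf

With clues 1–2, Nadia is ruled out for day 2.
With clues 1–3, Mina is ruled out for day 2.
With clues 1–4, Ben, Freya, and Mateo are ruled out for day 2.
So day 2 is Yusuf.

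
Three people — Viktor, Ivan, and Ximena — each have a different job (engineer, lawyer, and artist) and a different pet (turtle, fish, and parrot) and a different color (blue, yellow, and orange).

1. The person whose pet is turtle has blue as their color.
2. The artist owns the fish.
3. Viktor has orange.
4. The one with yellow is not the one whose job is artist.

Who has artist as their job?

Viktor

With clues 1–4, Ivan and Ximena are impossible for the one with job artist.
That leaves Viktor.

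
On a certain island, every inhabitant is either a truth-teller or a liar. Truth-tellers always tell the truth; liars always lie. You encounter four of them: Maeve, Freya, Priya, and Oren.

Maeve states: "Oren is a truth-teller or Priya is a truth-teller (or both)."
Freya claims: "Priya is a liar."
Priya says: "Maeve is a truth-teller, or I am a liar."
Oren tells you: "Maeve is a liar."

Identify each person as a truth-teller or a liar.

Maeve: truth-teller, Freya: liar, Priya: truth-teller, Oren: liar

Consider Maeve. Suppose Maeve is a liar.
Then whichever role Priya has, Priya's statement has the wrong truth value — contradiction.
So Maeve is a truth-teller.
With that fixed, Priya's statement is true, so Priya is a truth-teller.
With that fixed, Oren's statement is false, so Oren is a liar.
With that fixed, Freya's statement is false, so Freya is a liar.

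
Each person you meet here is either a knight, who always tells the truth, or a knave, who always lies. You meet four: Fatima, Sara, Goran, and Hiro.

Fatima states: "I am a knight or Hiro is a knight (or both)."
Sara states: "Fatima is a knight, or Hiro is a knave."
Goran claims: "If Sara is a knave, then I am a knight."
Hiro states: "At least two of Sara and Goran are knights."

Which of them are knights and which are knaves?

Consider Fatima. Suppose Fatima is a knave.
Then no assignment of the remaining roles makes every statement match its speaker's type — contradiction.
So Fatima is a knight.
With that fixed, Sara's statement is true, so Sara is a knight.
With that fixed, Goran's statement is true, so Goran is a knight.
With that fixed, Hiro's statement is true, so Hiro is a knight.

Fatima: knight, Sara: knight, Goran: knight, Hiro: knight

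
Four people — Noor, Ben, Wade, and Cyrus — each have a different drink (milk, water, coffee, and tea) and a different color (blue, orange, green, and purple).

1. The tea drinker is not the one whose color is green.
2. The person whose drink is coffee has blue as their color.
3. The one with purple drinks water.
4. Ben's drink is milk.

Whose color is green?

With clues 1–4, Cyrus, Noor, and Wade are impossible for the one with color green.
That leaves Ben.

Ben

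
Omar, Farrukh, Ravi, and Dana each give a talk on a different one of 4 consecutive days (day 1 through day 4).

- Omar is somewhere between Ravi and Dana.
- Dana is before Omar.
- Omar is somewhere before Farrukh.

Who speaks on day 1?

Dana

With clue 1, Omar is ruled out for day 1.
With clues 1–2, Ravi is ruled out for day 1.
With clues 1–3, Farrukh is ruled out for day 1.
So day 1 is Dana.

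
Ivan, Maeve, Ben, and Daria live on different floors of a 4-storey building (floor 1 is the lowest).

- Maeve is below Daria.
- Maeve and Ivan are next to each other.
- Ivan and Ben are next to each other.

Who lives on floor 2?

Ivan

With clues 1–2, Ben and Daria are ruled out for floor 2.
With clues 1–3, Maeve is ruled out for floor 2.
So floor 2 is Ivan.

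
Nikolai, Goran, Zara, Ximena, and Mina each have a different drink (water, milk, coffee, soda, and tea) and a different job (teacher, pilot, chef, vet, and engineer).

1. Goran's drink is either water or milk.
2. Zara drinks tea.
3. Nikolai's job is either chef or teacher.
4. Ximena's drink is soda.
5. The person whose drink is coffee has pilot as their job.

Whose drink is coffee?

Mina

Clue 1 rules out Goran for the one with drink coffee.
With clues 1–2, Zara is impossible for the one with drink coffee.
With clues 1–4, Ximena is impossible for the one with drink coffee.
With clues 1–5, Nikolai is impossible for the one with drink coffee.
That leaves Mina.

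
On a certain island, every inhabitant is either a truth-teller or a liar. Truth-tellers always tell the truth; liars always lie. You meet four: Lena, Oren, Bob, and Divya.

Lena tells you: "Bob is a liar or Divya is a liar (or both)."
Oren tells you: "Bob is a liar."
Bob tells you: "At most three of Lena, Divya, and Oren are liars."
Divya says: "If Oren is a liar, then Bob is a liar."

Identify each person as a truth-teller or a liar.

Lena: truth-teller, Oren: liar, Bob: truth-teller, Divya: liar

Regardless of anyone's role, Bob's statement is true, so Bob is a truth-teller.
With that fixed, Oren's statement is false, so Oren is a liar.
With that fixed, Divya's statement is false, so Divya is a liar.
With that fixed, Lena's statement is true, so Lena is a truth-teller.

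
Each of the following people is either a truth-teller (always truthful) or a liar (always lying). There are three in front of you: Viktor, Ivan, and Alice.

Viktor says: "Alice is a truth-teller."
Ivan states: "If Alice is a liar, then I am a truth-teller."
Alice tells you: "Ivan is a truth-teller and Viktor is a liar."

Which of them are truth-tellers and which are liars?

Consider Viktor. Suppose Viktor is a truth-teller.
Then no assignment of the remaining roles makes every statement match its speaker's type — contradiction.
So Viktor is a liar.
Consider Ivan. Suppose Ivan is a truth-teller.
Then no assignment of the remaining roles makes every statement match its speaker's type — contradiction.
So Ivan is a liar.
With that fixed, Alice's statement is false, so Alice is a liar.

Viktor: liar, Ivan: liar, Alice: liar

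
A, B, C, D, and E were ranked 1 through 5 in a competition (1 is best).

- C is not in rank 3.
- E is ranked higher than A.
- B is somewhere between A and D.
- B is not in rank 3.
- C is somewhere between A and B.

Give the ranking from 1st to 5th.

From clue 1: C is in {1,2,4,5}.
From clues 1–2: A is in {2,3,4,5}.
From clues 1–3: B is in {2,3,4}.
From clues 1–4: B is in {2,4}.
From clues 1–5: D → rank 1, B → rank 2, E → rank 3, C → rank 4, A → rank 5.

D, B, E, C, A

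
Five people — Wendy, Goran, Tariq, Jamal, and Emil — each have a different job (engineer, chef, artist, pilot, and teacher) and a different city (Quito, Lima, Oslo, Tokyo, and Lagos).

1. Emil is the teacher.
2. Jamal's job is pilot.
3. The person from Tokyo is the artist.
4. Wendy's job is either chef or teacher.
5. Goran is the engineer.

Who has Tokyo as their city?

Tariq

With clues 1–3, Emil and Jamal are impossible for the one with city Tokyo.
With clues 1–4, Wendy is impossible for the one with city Tokyo.
With clues 1–5, Goran is impossible for the one with city Tokyo.
That leaves Tariq.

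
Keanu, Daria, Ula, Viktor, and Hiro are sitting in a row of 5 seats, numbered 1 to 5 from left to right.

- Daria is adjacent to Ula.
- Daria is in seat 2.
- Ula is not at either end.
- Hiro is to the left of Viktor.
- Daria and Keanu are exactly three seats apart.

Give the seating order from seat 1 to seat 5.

Hiro, Daria, Ula, Viktor, Keanu

From clues 1–2: Daria → seat 2.
From clues 1–3: Ula → seat 3.
From clues 1–4: Viktor is in {4,5}.
From clues 1–5: Hiro → seat 1, Viktor → seat 4, Keanu → seat 5.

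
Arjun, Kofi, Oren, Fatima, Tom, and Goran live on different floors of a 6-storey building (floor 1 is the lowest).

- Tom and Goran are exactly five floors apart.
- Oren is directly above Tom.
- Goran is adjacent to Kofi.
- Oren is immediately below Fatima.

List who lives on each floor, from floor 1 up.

From clue 1: Tom is in {1,6}.
From clues 1–2: Tom → floor 1, Oren → floor 2, Goran → floor 6.
From clues 1–3: Kofi → floor 5.
From clues 1–4: Fatima → floor 3, Arjun → floor 4.

Tom, Oren, Fatima, Arjun, Kofi, Goran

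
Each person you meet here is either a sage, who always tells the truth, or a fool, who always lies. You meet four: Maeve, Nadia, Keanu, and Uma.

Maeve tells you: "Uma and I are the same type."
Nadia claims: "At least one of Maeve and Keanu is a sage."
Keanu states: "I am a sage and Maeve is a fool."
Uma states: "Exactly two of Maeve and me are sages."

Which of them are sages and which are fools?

Maeve: sage, Nadia: sage, Keanu: fool, Uma: sage

Consider Maeve. Suppose Maeve is a fool.
Then no assignment of the remaining roles makes every statement match its speaker's type — contradiction.
So Maeve is a sage.
With that fixed, Nadia's statement is true, so Nadia is a sage.
With that fixed, Keanu's statement is false, so Keanu is a fool.
Consider Uma. Suppose Uma is a fool.
Then Maeve's statement comes out false, contradicting Maeve being a sage.
So Uma is a sage.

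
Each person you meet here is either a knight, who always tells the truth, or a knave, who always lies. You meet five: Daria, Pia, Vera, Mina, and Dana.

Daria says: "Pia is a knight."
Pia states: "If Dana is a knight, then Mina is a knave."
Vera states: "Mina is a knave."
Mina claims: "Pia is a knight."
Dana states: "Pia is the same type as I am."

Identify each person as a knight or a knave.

Consider Daria. Suppose Daria is a knave.
Then no assignment of the remaining roles makes every statement match its speaker's type — contradiction.
So Daria is a knight.
Consider Pia. Suppose Pia is a knave.
Then Daria's statement comes out false, contradicting Daria being a knight.
So Pia is a knight.
With that fixed, Mina's statement is true, so Mina is a knight.
With that fixed, Vera's statement is false, so Vera is a knave.
Consider Dana. Suppose Dana is a knight.
Then Pia's statement comes out false, contradicting Pia being a knight.
So Dana is a knave.

Daria: knight, Pia: knight, Vera: knave, Mina: knight, Dana: knave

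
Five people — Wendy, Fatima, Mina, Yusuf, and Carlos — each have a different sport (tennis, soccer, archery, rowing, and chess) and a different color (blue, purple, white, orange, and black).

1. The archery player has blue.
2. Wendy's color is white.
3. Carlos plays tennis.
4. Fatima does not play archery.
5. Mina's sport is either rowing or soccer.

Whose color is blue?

With clues 1–2, Wendy is impossible for the one with color blue.
With clues 1–3, Carlos is impossible for the one with color blue.
With clues 1–4, Fatima is impossible for the one with color blue.
With clues 1–5, Mina is impossible for the one with color blue.
That leaves Yusuf.

Yusuf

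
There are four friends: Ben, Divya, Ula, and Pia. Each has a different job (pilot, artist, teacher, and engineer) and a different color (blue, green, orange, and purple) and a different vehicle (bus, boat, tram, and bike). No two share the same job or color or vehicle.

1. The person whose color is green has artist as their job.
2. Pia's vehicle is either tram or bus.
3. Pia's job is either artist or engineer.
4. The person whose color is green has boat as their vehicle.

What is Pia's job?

engineer

With clues 1–3, pilot and teacher are impossible for Pia's job.
With clues 1–4, artist is impossible for Pia's job.
That leaves engineer.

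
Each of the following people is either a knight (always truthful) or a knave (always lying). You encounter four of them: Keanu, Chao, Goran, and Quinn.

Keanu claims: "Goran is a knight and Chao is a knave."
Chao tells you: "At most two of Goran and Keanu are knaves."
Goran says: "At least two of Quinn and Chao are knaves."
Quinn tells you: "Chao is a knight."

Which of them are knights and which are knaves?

Regardless of anyone's role, Chao's statement is true, so Chao is a knight.
With that fixed, Goran's statement is false, so Goran is a knave.
With that fixed, Quinn's statement is true, so Quinn is a knight.
With that fixed, Keanu's statement is false, so Keanu is a knave.

Keanu: knave, Chao: knight, Goran: knave, Quinn: knight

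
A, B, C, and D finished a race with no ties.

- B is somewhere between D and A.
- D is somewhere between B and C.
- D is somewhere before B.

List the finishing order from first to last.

From clue 1: B is in {2,3}.
From clues 1–2: A is in {1,4}.
From clues 1–3: C → place 1, D → place 2, B → place 3, A → place 4.

C, D, B, A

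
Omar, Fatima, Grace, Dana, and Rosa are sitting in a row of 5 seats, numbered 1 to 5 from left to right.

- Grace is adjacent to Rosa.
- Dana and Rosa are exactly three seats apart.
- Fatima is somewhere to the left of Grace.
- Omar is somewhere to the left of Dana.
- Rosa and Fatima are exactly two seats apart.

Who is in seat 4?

Grace

With clues 1–3, Dana and Fatima are ruled out for seat 4.
With clues 1–4, Rosa is ruled out for seat 4.
With clues 1–5, Omar is ruled out for seat 4.
So seat 4 is Grace.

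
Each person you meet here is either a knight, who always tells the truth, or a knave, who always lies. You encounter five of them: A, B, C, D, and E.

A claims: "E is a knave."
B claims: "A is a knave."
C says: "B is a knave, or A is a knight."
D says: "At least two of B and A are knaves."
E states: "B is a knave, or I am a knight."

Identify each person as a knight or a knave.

Consider A. Suppose A is a knight.
Then no assignment of the remaining roles makes every statement match its speaker's type — contradiction.
So A is a knave.
With that fixed, B's statement is true, so B is a knight.
With that fixed, C's statement is false, so C is a knave.
With that fixed, D's statement is false, so D is a knave.
Consider E. Suppose E is a knave.
Then A's statement comes out true, contradicting A being a knave.
So E is a knight.

A: knave, B: knight, C: knave, D: knave, E: knight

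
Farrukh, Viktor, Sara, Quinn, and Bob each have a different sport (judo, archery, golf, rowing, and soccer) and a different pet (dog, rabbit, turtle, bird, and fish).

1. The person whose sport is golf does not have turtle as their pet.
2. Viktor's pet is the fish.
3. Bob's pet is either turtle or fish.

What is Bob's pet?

turtle

With clues 1–2, fish is impossible for Bob's pet.
With clues 1–3, bird, dog, and rabbit are impossible for Bob's pet.
That leaves turtle.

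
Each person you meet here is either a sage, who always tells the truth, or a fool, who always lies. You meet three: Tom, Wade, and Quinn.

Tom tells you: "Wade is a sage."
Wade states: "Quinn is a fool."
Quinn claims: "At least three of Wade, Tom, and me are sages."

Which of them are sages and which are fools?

Consider Tom. Suppose Tom is a fool.
Then no assignment of the remaining roles makes every statement match its speaker's type — contradiction.
So Tom is a sage.
Consider Wade. Suppose Wade is a fool.
Then Tom's statement comes out false, contradicting Tom being a sage.
So Wade is a sage.
Consider Quinn. Suppose Quinn is a sage.
Then Wade's statement comes out false, contradicting Wade being a sage.
So Quinn is a fool.

Tom: sage, Wade: sage, Quinn: fool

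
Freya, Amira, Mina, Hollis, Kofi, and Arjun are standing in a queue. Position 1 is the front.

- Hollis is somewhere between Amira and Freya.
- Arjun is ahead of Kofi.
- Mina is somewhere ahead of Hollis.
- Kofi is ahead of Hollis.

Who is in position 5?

With clues 1–3, Mina is ruled out for position 5.
With clues 1–4, Amira, Arjun, Freya, and Kofi are ruled out for position 5.
So position 5 is Hollis.

Hollis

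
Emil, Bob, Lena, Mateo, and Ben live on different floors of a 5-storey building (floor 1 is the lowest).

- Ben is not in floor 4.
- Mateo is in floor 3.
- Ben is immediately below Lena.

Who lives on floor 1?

With clues 1–2, Mateo is ruled out for floor 1.
With clues 1–3, Bob, Emil, and Lena are ruled out for floor 1.
So floor 1 is Ben.

Ben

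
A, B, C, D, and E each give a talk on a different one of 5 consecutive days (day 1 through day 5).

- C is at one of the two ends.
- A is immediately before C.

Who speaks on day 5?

C

With clues 1–2, A, B, D, and E are ruled out for day 5.
So day 5 is C.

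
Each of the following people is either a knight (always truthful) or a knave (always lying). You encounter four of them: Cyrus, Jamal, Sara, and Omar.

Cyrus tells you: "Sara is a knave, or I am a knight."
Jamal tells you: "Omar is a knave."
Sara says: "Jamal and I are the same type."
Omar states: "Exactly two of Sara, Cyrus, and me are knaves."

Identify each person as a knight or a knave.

Cyrus: knight, Jamal: knight, Sara: knight, Omar: knave

Consider Cyrus. Suppose Cyrus is a knave.
Then no assignment of the remaining roles makes every statement match its speaker's type — contradiction.
So Cyrus is a knight.
Consider Jamal. Suppose Jamal is a knave.
Then whichever role Sara has, Sara's statement has the wrong truth value — contradiction.
So Jamal is a knight.
Consider Sara. Suppose Sara is a knave.
Then whichever role Omar has, Omar's statement has the wrong truth value — contradiction.
So Sara is a knight.
With that fixed, Omar's statement is false, so Omar is a knave.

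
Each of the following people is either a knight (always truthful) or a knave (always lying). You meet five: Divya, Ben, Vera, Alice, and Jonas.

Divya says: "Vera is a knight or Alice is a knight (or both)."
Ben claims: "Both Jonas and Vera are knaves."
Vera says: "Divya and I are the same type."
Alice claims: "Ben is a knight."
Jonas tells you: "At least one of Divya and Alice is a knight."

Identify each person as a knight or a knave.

Divya: knight, Ben: knave, Vera: knight, Alice: knave, Jonas: knight

Consider Divya. Suppose Divya is a knave.
Then whichever role Vera has, Vera's statement has the wrong truth value — contradiction.
So Divya is a knight.
With that fixed, Jonas's statement is true, so Jonas is a knight.
With that fixed, Ben's statement is false, so Ben is a knave.
With that fixed, Alice's statement is false, so Alice is a knave.
Consider Vera. Suppose Vera is a knave.
Then Divya's statement comes out false, contradicting Divya being a knight.
So Vera is a knight.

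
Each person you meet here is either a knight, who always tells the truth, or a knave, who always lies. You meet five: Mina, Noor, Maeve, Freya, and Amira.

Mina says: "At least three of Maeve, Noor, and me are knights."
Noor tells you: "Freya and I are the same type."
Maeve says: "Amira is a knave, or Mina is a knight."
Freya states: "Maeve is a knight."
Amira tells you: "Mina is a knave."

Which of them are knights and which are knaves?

Consider Mina. Suppose Mina is a knave.
Then no assignment of the remaining roles makes every statement match its speaker's type — contradiction.
So Mina is a knight.
With that fixed, Maeve's statement is true, so Maeve is a knight.
With that fixed, Freya's statement is true, so Freya is a knight.
With that fixed, Amira's statement is false, so Amira is a knave.
Consider Noor. Suppose Noor is a knave.
Then Mina's statement comes out false, contradicting Mina being a knight.
So Noor is a knight.

Mina: knight, Noor: knight, Maeve: knight, Freya: knight, Amira: knave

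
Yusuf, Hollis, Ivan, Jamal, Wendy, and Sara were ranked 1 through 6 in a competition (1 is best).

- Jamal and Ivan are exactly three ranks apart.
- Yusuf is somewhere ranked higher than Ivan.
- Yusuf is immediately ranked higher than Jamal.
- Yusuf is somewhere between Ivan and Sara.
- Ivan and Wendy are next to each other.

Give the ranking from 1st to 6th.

From clues 1–2: Yusuf is in {1,2,3,4,5}.
From clues 1–3: Yusuf is in {1,2}.
From clues 1–4: Sara → rank 1, Yusuf → rank 2, Jamal → rank 3, Ivan → rank 6.
From clues 1–5: Hollis → rank 4, Wendy → rank 5.

Sara, Yusuf, Jamal, Hollis, Wendy, Ivan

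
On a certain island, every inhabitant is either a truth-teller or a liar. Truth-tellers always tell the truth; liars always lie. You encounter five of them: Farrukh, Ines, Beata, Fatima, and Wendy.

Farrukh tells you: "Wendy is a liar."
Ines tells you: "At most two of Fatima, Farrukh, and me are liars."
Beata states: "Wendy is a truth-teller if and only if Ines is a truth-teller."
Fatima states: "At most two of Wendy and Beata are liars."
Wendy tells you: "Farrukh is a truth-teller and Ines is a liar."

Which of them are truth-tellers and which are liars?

Regardless of anyone's role, Fatima's statement is true, so Fatima is a truth-teller.
With that fixed, Ines's statement is true, so Ines is a truth-teller.
With that fixed, Wendy's statement is false, so Wendy is a liar.
With that fixed, Farrukh's statement is true, so Farrukh is a truth-teller.
With that fixed, Beata's statement is false, so Beata is a liar.

Farrukh: truth-teller, Ines: truth-teller, Beata: liar, Fatima: truth-teller, Wendy: liar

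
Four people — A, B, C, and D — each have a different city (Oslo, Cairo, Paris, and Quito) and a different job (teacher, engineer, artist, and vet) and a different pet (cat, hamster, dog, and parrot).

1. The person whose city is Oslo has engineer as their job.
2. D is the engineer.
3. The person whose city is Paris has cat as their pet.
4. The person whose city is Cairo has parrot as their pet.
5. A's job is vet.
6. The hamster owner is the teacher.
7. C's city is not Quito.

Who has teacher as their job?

B

With clues 1–2, D is impossible for the one with job teacher.
With clues 1–5, A is impossible for the one with job teacher.
With clues 1–7, C is impossible for the one with job teacher.
That leaves B.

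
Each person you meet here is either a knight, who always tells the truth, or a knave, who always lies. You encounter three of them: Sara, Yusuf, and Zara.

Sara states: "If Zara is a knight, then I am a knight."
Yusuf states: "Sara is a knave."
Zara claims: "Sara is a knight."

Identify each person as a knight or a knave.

Consider Sara. Suppose Sara is a knave.
Then no assignment of the remaining roles makes every statement match its speaker's type — contradiction.
So Sara is a knight.
With that fixed, Yusuf's statement is false, so Yusuf is a knave.
With that fixed, Zara's statement is true, so Zara is a knight.

Sara: knight, Yusuf: knave, Zara: knight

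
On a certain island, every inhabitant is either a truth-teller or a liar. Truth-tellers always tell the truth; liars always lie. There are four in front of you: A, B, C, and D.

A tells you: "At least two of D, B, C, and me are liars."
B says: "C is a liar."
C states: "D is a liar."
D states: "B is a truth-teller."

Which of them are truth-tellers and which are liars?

Consider A. Suppose A is a liar.
Then no assignment of the remaining roles makes every statement match its speaker's type — contradiction.
So A is a truth-teller.
Consider B. Suppose B is a truth-teller.
Then no assignment of the remaining roles makes every statement match its speaker's type — contradiction.
So B is a liar.
With that fixed, D's statement is false, so D is a liar.
With that fixed, C's statement is true, so C is a truth-teller.

A: truth-teller, B: liar, C: truth-teller, D: liar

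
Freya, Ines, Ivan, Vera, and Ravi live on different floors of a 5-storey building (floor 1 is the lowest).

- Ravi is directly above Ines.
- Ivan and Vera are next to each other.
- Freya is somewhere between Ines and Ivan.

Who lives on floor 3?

With clues 1–3, Ines, Ivan, Ravi, and Vera are ruled out for floor 3.
So floor 3 is Freya.

Freya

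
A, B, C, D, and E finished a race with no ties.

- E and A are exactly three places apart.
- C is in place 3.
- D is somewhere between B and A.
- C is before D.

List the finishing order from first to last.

B, E, C, D, A

From clue 1: A is in {1,2,4,5}.
From clues 1–2: C → place 3.
From clues 1–3: A is in {1,5}.
From clues 1–4: B → place 1, E → place 2, D → place 4, A → place 5.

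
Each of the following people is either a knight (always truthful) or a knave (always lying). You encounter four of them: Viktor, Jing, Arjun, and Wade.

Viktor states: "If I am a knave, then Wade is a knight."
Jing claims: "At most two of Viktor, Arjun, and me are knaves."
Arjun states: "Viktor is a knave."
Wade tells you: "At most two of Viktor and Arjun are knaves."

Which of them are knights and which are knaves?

Regardless of anyone's role, Wade's statement is true, so Wade is a knight.
With that fixed, Viktor's statement is true, so Viktor is a knight.
With that fixed, Jing's statement is true, so Jing is a knight.
With that fixed, Arjun's statement is false, so Arjun is a knave.

Viktor: knight, Jing: knight, Arjun: knave, Wade: knight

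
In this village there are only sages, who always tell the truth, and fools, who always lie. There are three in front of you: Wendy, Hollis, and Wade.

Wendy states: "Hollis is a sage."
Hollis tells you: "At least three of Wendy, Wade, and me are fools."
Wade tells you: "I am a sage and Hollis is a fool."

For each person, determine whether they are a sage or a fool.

Wendy: fool, Hollis: fool, Wade: sage

Consider Wendy. Suppose Wendy is a sage.
Then no assignment of the remaining roles makes every statement match its speaker's type — contradiction.
So Wendy is a fool.
Consider Hollis. Suppose Hollis is a sage.
Then Wendy's statement comes out true, contradicting Wendy being a fool.
So Hollis is a fool.
Consider Wade. Suppose Wade is a fool.
Then Hollis's statement comes out true, contradicting Hollis being a fool.
So Wade is a sage.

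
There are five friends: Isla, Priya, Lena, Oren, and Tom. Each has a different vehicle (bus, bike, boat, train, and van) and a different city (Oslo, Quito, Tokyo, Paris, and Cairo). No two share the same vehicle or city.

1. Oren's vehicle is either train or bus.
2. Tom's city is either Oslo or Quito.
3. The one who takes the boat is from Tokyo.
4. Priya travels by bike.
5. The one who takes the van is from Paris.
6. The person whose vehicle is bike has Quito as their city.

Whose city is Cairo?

Oren

With clues 1–2, Tom is impossible for the one with city Cairo.
With clues 1–5, Isla and Lena are impossible for the one with city Cairo.
With clues 1–6, Priya is impossible for the one with city Cairo.
That leaves Oren.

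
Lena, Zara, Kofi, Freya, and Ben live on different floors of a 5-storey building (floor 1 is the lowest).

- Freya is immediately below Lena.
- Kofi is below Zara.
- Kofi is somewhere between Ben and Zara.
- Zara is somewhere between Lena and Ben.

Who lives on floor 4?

With clues 1–3, Ben and Zara are ruled out for floor 4.
With clues 1–4, Kofi and Lena are ruled out for floor 4.
So floor 4 is Freya.

Freya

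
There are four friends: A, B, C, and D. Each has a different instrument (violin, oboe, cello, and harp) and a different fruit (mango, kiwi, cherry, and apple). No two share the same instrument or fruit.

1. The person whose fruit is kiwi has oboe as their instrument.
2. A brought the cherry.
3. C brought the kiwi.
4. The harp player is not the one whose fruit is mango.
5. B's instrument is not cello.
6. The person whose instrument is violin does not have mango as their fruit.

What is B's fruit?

apple

With clues 1–2, cherry is impossible for B's fruit.
With clues 1–3, kiwi is impossible for B's fruit.
With clues 1–6, mango is impossible for B's fruit.
That leaves apple.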